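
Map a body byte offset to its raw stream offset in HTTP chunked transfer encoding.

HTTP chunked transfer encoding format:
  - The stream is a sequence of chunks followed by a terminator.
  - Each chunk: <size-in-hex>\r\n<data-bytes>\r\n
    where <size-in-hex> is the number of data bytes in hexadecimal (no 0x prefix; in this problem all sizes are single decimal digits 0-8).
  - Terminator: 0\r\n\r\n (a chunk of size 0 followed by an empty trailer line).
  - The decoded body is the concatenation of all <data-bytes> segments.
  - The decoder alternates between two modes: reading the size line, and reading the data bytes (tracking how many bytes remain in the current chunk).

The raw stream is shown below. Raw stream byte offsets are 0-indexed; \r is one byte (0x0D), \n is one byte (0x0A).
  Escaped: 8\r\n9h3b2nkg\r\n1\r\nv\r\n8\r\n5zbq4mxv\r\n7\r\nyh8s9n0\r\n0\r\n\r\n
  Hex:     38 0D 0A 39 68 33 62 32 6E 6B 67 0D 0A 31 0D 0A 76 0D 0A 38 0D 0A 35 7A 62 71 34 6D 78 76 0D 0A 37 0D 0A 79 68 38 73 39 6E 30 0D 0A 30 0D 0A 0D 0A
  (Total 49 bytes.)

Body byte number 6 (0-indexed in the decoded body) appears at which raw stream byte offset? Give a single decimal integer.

Chunk 1: stream[0..1]='8' size=0x8=8, data at stream[3..11]='9h3b2nkg' -> body[0..8], body so far='9h3b2nkg'
Chunk 2: stream[13..14]='1' size=0x1=1, data at stream[16..17]='v' -> body[8..9], body so far='9h3b2nkgv'
Chunk 3: stream[19..20]='8' size=0x8=8, data at stream[22..30]='5zbq4mxv' -> body[9..17], body so far='9h3b2nkgv5zbq4mxv'
Chunk 4: stream[32..33]='7' size=0x7=7, data at stream[35..42]='yh8s9n0' -> body[17..24], body so far='9h3b2nkgv5zbq4mxvyh8s9n0'
Chunk 5: stream[44..45]='0' size=0 (terminator). Final body='9h3b2nkgv5zbq4mxvyh8s9n0' (24 bytes)
Body byte 6 at stream offset 9

Answer: 9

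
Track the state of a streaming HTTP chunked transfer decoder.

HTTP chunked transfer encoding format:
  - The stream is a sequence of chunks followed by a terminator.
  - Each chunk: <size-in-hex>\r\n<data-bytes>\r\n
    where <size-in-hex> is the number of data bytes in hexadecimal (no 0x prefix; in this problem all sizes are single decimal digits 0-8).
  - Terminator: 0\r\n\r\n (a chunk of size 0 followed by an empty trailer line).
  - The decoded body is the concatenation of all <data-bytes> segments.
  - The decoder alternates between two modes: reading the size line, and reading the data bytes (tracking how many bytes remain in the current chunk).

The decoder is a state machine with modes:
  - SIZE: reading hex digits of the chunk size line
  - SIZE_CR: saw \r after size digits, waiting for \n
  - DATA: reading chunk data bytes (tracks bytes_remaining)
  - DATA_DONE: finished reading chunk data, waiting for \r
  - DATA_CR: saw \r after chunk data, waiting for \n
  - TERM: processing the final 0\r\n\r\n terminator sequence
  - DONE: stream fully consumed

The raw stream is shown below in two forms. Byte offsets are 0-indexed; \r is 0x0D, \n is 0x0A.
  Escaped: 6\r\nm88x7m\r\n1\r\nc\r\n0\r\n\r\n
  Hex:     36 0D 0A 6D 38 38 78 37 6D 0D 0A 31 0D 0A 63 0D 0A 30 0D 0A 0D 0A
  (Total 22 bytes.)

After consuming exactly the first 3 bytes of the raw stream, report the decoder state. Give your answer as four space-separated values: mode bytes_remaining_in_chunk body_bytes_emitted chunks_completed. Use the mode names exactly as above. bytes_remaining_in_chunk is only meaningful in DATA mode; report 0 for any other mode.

Byte 0 = '6': mode=SIZE remaining=0 emitted=0 chunks_done=0
Byte 1 = 0x0D: mode=SIZE_CR remaining=0 emitted=0 chunks_done=0
Byte 2 = 0x0A: mode=DATA remaining=6 emitted=0 chunks_done=0

Answer: DATA 6 0 0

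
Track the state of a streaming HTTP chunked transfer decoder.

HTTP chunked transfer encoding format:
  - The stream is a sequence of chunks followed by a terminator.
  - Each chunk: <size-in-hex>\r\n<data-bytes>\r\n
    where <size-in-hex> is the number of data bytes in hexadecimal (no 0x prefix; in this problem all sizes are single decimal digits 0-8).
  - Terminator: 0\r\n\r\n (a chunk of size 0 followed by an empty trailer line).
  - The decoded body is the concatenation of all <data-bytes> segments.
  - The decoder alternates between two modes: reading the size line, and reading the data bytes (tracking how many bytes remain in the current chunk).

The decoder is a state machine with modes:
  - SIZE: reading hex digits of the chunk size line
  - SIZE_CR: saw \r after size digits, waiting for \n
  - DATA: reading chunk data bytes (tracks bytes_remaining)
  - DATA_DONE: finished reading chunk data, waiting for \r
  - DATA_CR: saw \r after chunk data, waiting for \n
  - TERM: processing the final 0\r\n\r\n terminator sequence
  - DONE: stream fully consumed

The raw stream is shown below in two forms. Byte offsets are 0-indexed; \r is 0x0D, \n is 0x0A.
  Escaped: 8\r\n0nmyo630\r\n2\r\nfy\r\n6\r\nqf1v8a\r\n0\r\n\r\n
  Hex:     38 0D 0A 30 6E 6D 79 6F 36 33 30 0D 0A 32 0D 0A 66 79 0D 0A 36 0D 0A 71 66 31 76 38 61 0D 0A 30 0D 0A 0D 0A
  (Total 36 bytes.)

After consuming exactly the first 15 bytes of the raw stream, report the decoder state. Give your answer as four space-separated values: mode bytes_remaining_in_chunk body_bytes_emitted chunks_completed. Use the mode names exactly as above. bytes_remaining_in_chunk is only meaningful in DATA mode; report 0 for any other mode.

Byte 0 = '8': mode=SIZE remaining=0 emitted=0 chunks_done=0
Byte 1 = 0x0D: mode=SIZE_CR remaining=0 emitted=0 chunks_done=0
Byte 2 = 0x0A: mode=DATA remaining=8 emitted=0 chunks_done=0
Byte 3 = '0': mode=DATA remaining=7 emitted=1 chunks_done=0
Byte 4 = 'n': mode=DATA remaining=6 emitted=2 chunks_done=0
Byte 5 = 'm': mode=DATA remaining=5 emitted=3 chunks_done=0
Byte 6 = 'y': mode=DATA remaining=4 emitted=4 chunks_done=0
Byte 7 = 'o': mode=DATA remaining=3 emitted=5 chunks_done=0
Byte 8 = '6': mode=DATA remaining=2 emitted=6 chunks_done=0
Byte 9 = '3': mode=DATA remaining=1 emitted=7 chunks_done=0
Byte 10 = '0': mode=DATA_DONE remaining=0 emitted=8 chunks_done=0
Byte 11 = 0x0D: mode=DATA_CR remaining=0 emitted=8 chunks_done=0
Byte 12 = 0x0A: mode=SIZE remaining=0 emitted=8 chunks_done=1
Byte 13 = '2': mode=SIZE remaining=0 emitted=8 chunks_done=1
Byte 14 = 0x0D: mode=SIZE_CR remaining=0 emitted=8 chunks_done=1

Answer: SIZE_CR 0 8 1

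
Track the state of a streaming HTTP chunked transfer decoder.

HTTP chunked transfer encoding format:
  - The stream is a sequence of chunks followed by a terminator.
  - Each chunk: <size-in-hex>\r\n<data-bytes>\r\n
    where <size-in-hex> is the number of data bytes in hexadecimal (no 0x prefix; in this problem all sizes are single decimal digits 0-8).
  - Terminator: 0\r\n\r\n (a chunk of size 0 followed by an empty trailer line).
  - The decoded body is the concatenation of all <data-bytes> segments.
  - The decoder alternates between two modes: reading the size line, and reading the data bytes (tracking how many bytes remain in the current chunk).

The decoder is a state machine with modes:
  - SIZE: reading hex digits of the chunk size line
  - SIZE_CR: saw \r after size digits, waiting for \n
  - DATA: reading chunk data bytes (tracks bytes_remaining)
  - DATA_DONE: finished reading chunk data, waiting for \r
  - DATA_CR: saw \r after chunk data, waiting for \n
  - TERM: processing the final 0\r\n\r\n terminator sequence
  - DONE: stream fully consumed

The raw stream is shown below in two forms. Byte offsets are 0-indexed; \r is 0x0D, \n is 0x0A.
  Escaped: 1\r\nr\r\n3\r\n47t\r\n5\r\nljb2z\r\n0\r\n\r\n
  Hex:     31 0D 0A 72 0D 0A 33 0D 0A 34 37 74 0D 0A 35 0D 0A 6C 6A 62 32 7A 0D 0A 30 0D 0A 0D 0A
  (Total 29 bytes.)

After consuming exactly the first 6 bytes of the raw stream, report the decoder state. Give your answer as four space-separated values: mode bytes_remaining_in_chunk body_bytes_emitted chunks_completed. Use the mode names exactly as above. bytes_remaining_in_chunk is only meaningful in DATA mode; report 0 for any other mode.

Byte 0 = '1': mode=SIZE remaining=0 emitted=0 chunks_done=0
Byte 1 = 0x0D: mode=SIZE_CR remaining=0 emitted=0 chunks_done=0
Byte 2 = 0x0A: mode=DATA remaining=1 emitted=0 chunks_done=0
Byte 3 = 'r': mode=DATA_DONE remaining=0 emitted=1 chunks_done=0
Byte 4 = 0x0D: mode=DATA_CR remaining=0 emitted=1 chunks_done=0
Byte 5 = 0x0A: mode=SIZE remaining=0 emitted=1 chunks_done=1

Answer: SIZE 0 1 1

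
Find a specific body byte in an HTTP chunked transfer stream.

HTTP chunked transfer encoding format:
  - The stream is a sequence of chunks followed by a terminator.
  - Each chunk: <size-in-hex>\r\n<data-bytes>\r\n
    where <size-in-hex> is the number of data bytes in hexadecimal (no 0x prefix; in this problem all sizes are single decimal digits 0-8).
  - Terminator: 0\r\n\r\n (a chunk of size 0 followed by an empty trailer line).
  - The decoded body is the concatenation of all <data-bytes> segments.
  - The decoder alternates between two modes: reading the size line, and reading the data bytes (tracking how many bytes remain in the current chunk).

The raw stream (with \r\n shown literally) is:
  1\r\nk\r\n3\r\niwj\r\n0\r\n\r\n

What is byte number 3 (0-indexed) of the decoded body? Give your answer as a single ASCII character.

Chunk 1: stream[0..1]='1' size=0x1=1, data at stream[3..4]='k' -> body[0..1], body so far='k'
Chunk 2: stream[6..7]='3' size=0x3=3, data at stream[9..12]='iwj' -> body[1..4], body so far='kiwj'
Chunk 3: stream[14..15]='0' size=0 (terminator). Final body='kiwj' (4 bytes)
Body byte 3 = 'j'

Answer: j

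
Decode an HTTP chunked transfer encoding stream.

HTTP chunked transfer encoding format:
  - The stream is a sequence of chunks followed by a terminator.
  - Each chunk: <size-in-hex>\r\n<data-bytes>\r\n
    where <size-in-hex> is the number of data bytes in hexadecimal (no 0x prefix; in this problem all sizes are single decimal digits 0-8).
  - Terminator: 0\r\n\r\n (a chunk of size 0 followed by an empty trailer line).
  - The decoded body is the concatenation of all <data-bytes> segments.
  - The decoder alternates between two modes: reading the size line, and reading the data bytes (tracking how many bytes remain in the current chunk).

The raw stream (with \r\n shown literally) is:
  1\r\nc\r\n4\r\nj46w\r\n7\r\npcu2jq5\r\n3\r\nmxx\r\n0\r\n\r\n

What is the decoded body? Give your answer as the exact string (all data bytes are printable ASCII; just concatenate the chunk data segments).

Answer: cj46wpcu2jq5mxx

Derivation:
Chunk 1: stream[0..1]='1' size=0x1=1, data at stream[3..4]='c' -> body[0..1], body so far='c'
Chunk 2: stream[6..7]='4' size=0x4=4, data at stream[9..13]='j46w' -> body[1..5], body so far='cj46w'
Chunk 3: stream[15..16]='7' size=0x7=7, data at stream[18..25]='pcu2jq5' -> body[5..12], body so far='cj46wpcu2jq5'
Chunk 4: stream[27..28]='3' size=0x3=3, data at stream[30..33]='mxx' -> body[12..15], body so far='cj46wpcu2jq5mxx'
Chunk 5: stream[35..36]='0' size=0 (terminator). Final body='cj46wpcu2jq5mxx' (15 bytes)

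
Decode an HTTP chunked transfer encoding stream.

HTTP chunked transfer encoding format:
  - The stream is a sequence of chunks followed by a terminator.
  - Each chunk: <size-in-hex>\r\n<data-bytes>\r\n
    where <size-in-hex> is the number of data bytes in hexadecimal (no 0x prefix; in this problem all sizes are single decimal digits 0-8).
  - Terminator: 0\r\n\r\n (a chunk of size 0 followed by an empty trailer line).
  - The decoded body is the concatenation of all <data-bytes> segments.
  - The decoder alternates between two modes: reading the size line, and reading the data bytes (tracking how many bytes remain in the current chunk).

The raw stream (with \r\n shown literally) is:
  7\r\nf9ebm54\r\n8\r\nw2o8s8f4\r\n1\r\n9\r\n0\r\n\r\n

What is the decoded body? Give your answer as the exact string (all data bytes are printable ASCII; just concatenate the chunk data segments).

Answer: f9ebm54w2o8s8f49

Derivation:
Chunk 1: stream[0..1]='7' size=0x7=7, data at stream[3..10]='f9ebm54' -> body[0..7], body so far='f9ebm54'
Chunk 2: stream[12..13]='8' size=0x8=8, data at stream[15..23]='w2o8s8f4' -> body[7..15], body so far='f9ebm54w2o8s8f4'
Chunk 3: stream[25..26]='1' size=0x1=1, data at stream[28..29]='9' -> body[15..16], body so far='f9ebm54w2o8s8f49'
Chunk 4: stream[31..32]='0' size=0 (terminator). Final body='f9ebm54w2o8s8f49' (16 bytes)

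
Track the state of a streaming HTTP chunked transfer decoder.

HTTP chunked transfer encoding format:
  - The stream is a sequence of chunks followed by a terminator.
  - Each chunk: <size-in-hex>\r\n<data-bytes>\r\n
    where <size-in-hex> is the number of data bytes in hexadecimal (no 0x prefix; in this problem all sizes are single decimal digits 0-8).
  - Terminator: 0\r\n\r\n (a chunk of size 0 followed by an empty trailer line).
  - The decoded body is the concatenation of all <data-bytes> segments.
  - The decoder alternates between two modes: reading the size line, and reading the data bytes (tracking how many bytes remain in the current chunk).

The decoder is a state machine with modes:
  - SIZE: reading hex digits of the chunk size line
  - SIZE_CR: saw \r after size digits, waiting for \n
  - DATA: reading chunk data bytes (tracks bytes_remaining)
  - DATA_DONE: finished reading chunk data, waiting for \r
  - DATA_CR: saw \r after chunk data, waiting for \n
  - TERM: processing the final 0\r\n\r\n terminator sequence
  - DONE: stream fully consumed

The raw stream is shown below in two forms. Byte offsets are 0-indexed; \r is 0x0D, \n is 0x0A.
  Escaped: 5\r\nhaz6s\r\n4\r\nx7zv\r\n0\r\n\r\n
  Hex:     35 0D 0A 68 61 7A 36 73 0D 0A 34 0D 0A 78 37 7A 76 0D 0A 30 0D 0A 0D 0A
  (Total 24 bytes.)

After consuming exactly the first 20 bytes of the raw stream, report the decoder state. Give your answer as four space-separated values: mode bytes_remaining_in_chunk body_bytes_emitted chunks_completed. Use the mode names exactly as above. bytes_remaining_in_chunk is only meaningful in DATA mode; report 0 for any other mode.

Answer: SIZE 0 9 2

Derivation:
Byte 0 = '5': mode=SIZE remaining=0 emitted=0 chunks_done=0
Byte 1 = 0x0D: mode=SIZE_CR remaining=0 emitted=0 chunks_done=0
Byte 2 = 0x0A: mode=DATA remaining=5 emitted=0 chunks_done=0
Byte 3 = 'h': mode=DATA remaining=4 emitted=1 chunks_done=0
Byte 4 = 'a': mode=DATA remaining=3 emitted=2 chunks_done=0
Byte 5 = 'z': mode=DATA remaining=2 emitted=3 chunks_done=0
Byte 6 = '6': mode=DATA remaining=1 emitted=4 chunks_done=0
Byte 7 = 's': mode=DATA_DONE remaining=0 emitted=5 chunks_done=0
Byte 8 = 0x0D: mode=DATA_CR remaining=0 emitted=5 chunks_done=0
Byte 9 = 0x0A: mode=SIZE remaining=0 emitted=5 chunks_done=1
Byte 10 = '4': mode=SIZE remaining=0 emitted=5 chunks_done=1
Byte 11 = 0x0D: mode=SIZE_CR remaining=0 emitted=5 chunks_done=1
Byte 12 = 0x0A: mode=DATA remaining=4 emitted=5 chunks_done=1
Byte 13 = 'x': mode=DATA remaining=3 emitted=6 chunks_done=1
Byte 14 = '7': mode=DATA remaining=2 emitted=7 chunks_done=1
Byte 15 = 'z': mode=DATA remaining=1 emitted=8 chunks_done=1
Byte 16 = 'v': mode=DATA_DONE remaining=0 emitted=9 chunks_done=1
Byte 17 = 0x0D: mode=DATA_CR remaining=0 emitted=9 chunks_done=1
Byte 18 = 0x0A: mode=SIZE remaining=0 emitted=9 chunks_done=2
Byte 19 = '0': mode=SIZE remaining=0 emitted=9 chunks_done=2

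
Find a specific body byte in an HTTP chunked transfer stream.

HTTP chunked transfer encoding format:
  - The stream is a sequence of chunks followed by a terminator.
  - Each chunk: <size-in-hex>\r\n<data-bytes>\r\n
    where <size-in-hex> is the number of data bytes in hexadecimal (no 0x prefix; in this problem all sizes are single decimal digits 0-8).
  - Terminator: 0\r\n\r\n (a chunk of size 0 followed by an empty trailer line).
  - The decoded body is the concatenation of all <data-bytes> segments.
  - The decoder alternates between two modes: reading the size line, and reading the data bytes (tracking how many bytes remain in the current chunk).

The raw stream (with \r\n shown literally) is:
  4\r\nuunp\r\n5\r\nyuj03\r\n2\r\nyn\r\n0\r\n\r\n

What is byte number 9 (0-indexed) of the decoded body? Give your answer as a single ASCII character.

Chunk 1: stream[0..1]='4' size=0x4=4, data at stream[3..7]='uunp' -> body[0..4], body so far='uunp'
Chunk 2: stream[9..10]='5' size=0x5=5, data at stream[12..17]='yuj03' -> body[4..9], body so far='uunpyuj03'
Chunk 3: stream[19..20]='2' size=0x2=2, data at stream[22..24]='yn' -> body[9..11], body so far='uunpyuj03yn'
Chunk 4: stream[26..27]='0' size=0 (terminator). Final body='uunpyuj03yn' (11 bytes)
Body byte 9 = 'y'

Answer: y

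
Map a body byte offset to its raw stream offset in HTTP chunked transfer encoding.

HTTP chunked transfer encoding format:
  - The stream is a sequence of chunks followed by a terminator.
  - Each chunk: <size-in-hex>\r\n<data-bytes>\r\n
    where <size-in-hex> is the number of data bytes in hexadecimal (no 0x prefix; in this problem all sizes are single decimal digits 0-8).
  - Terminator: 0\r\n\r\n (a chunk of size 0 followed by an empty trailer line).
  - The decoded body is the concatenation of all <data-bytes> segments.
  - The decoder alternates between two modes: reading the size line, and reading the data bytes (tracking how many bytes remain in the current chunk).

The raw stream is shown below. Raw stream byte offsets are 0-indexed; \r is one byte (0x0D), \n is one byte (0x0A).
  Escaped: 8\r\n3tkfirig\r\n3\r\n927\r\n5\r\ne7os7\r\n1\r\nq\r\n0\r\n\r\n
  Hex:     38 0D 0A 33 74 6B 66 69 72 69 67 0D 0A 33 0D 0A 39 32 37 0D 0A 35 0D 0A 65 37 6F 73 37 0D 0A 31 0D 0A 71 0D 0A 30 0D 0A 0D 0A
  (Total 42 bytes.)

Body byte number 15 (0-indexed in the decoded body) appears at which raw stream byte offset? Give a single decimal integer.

Chunk 1: stream[0..1]='8' size=0x8=8, data at stream[3..11]='3tkfirig' -> body[0..8], body so far='3tkfirig'
Chunk 2: stream[13..14]='3' size=0x3=3, data at stream[16..19]='927' -> body[8..11], body so far='3tkfirig927'
Chunk 3: stream[21..22]='5' size=0x5=5, data at stream[24..29]='e7os7' -> body[11..16], body so far='3tkfirig927e7os7'
Chunk 4: stream[31..32]='1' size=0x1=1, data at stream[34..35]='q' -> body[16..17], body so far='3tkfirig927e7os7q'
Chunk 5: stream[37..38]='0' size=0 (terminator). Final body='3tkfirig927e7os7q' (17 bytes)
Body byte 15 at stream offset 28

Answer: 28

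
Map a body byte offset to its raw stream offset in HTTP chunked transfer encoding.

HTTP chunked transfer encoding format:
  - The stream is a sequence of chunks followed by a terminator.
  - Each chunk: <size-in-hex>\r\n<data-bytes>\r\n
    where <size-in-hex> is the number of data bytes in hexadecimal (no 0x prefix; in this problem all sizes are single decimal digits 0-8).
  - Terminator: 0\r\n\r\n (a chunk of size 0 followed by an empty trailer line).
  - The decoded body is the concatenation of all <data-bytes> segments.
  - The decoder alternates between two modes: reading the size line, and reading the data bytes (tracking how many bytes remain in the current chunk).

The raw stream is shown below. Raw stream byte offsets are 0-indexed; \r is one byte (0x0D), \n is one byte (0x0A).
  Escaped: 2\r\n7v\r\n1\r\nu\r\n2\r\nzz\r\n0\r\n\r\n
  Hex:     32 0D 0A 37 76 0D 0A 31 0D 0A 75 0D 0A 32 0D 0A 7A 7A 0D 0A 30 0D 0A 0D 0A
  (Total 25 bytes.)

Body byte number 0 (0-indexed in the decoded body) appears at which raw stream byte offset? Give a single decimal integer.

Answer: 3

Derivation:
Chunk 1: stream[0..1]='2' size=0x2=2, data at stream[3..5]='7v' -> body[0..2], body so far='7v'
Chunk 2: stream[7..8]='1' size=0x1=1, data at stream[10..11]='u' -> body[2..3], body so far='7vu'
Chunk 3: stream[13..14]='2' size=0x2=2, data at stream[16..18]='zz' -> body[3..5], body so far='7vuzz'
Chunk 4: stream[20..21]='0' size=0 (terminator). Final body='7vuzz' (5 bytes)
Body byte 0 at stream offset 3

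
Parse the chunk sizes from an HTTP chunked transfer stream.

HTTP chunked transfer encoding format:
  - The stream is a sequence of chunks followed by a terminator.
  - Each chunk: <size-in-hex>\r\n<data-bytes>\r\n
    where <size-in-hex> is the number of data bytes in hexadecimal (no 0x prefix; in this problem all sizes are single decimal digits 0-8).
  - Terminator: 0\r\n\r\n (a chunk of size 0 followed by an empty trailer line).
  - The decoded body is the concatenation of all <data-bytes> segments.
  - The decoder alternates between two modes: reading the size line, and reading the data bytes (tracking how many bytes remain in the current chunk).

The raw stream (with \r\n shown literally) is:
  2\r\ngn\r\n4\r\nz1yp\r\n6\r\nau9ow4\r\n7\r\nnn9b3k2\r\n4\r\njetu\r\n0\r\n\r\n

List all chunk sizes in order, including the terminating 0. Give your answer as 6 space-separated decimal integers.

Chunk 1: stream[0..1]='2' size=0x2=2, data at stream[3..5]='gn' -> body[0..2], body so far='gn'
Chunk 2: stream[7..8]='4' size=0x4=4, data at stream[10..14]='z1yp' -> body[2..6], body so far='gnz1yp'
Chunk 3: stream[16..17]='6' size=0x6=6, data at stream[19..25]='au9ow4' -> body[6..12], body so far='gnz1ypau9ow4'
Chunk 4: stream[27..28]='7' size=0x7=7, data at stream[30..37]='nn9b3k2' -> body[12..19], body so far='gnz1ypau9ow4nn9b3k2'
Chunk 5: stream[39..40]='4' size=0x4=4, data at stream[42..46]='jetu' -> body[19..23], body so far='gnz1ypau9ow4nn9b3k2jetu'
Chunk 6: stream[48..49]='0' size=0 (terminator). Final body='gnz1ypau9ow4nn9b3k2jetu' (23 bytes)

Answer: 2 4 6 7 4 0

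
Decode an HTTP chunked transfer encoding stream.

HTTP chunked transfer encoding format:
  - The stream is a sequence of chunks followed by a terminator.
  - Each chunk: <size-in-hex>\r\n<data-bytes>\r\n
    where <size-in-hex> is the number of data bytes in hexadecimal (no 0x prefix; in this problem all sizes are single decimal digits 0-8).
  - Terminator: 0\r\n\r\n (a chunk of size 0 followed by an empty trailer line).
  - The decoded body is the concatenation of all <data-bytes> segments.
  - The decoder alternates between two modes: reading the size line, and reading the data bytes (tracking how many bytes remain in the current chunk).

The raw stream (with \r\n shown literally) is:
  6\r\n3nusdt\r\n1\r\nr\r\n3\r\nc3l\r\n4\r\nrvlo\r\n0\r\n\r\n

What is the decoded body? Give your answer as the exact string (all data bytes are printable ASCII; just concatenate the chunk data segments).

Answer: 3nusdtrc3lrvlo

Derivation:
Chunk 1: stream[0..1]='6' size=0x6=6, data at stream[3..9]='3nusdt' -> body[0..6], body so far='3nusdt'
Chunk 2: stream[11..12]='1' size=0x1=1, data at stream[14..15]='r' -> body[6..7], body so far='3nusdtr'
Chunk 3: stream[17..18]='3' size=0x3=3, data at stream[20..23]='c3l' -> body[7..10], body so far='3nusdtrc3l'
Chunk 4: stream[25..26]='4' size=0x4=4, data at stream[28..32]='rvlo' -> body[10..14], body so far='3nusdtrc3lrvlo'
Chunk 5: stream[34..35]='0' size=0 (terminator). Final body='3nusdtrc3lrvlo' (14 bytes)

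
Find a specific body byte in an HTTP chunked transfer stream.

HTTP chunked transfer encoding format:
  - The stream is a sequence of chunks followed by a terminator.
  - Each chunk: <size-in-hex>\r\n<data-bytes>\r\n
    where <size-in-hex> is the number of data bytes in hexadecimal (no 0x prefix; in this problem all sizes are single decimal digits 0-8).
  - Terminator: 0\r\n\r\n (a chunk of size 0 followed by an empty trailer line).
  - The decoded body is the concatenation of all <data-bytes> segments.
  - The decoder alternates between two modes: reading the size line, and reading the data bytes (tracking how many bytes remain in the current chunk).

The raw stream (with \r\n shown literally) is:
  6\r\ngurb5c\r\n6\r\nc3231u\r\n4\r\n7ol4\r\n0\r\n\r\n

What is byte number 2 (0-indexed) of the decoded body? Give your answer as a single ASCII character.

Answer: r

Derivation:
Chunk 1: stream[0..1]='6' size=0x6=6, data at stream[3..9]='gurb5c' -> body[0..6], body so far='gurb5c'
Chunk 2: stream[11..12]='6' size=0x6=6, data at stream[14..20]='c3231u' -> body[6..12], body so far='gurb5cc3231u'
Chunk 3: stream[22..23]='4' size=0x4=4, data at stream[25..29]='7ol4' -> body[12..16], body so far='gurb5cc3231u7ol4'
Chunk 4: stream[31..32]='0' size=0 (terminator). Final body='gurb5cc3231u7ol4' (16 bytes)
Body byte 2 = 'r'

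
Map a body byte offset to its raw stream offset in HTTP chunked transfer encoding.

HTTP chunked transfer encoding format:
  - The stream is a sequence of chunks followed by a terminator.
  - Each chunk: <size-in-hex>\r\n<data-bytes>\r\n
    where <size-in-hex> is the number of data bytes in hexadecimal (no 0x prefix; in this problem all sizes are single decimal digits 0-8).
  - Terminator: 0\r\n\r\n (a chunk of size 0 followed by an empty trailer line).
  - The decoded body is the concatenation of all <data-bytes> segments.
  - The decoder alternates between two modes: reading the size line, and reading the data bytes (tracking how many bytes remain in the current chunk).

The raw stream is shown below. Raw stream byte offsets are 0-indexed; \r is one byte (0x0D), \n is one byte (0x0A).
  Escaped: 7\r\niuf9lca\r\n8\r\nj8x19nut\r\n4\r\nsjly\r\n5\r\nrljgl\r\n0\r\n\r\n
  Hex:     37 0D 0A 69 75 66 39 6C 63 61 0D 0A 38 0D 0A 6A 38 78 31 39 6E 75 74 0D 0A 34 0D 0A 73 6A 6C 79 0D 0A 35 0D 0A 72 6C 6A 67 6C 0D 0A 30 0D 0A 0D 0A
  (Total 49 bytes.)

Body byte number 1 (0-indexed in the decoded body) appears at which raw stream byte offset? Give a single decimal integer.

Answer: 4

Derivation:
Chunk 1: stream[0..1]='7' size=0x7=7, data at stream[3..10]='iuf9lca' -> body[0..7], body so far='iuf9lca'
Chunk 2: stream[12..13]='8' size=0x8=8, data at stream[15..23]='j8x19nut' -> body[7..15], body so far='iuf9lcaj8x19nut'
Chunk 3: stream[25..26]='4' size=0x4=4, data at stream[28..32]='sjly' -> body[15..19], body so far='iuf9lcaj8x19nutsjly'
Chunk 4: stream[34..35]='5' size=0x5=5, data at stream[37..42]='rljgl' -> body[19..24], body so far='iuf9lcaj8x19nutsjlyrljgl'
Chunk 5: stream[44..45]='0' size=0 (terminator). Final body='iuf9lcaj8x19nutsjlyrljgl' (24 bytes)
Body byte 1 at stream offset 4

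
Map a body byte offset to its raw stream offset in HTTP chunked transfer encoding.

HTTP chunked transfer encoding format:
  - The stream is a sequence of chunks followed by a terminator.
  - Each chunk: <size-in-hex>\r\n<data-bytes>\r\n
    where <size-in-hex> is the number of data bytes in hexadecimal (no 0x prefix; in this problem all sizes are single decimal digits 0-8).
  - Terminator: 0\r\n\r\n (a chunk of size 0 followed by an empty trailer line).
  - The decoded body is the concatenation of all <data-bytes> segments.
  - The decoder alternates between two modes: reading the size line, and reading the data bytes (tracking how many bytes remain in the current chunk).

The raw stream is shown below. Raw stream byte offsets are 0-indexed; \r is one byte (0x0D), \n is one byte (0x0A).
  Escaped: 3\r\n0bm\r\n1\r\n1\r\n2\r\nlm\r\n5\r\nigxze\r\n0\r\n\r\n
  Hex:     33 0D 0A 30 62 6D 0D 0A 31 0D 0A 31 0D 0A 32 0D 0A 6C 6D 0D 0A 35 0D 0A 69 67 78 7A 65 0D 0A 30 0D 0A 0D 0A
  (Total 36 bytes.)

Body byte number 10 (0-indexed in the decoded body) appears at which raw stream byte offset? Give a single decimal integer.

Answer: 28

Derivation:
Chunk 1: stream[0..1]='3' size=0x3=3, data at stream[3..6]='0bm' -> body[0..3], body so far='0bm'
Chunk 2: stream[8..9]='1' size=0x1=1, data at stream[11..12]='1' -> body[3..4], body so far='0bm1'
Chunk 3: stream[14..15]='2' size=0x2=2, data at stream[17..19]='lm' -> body[4..6], body so far='0bm1lm'
Chunk 4: stream[21..22]='5' size=0x5=5, data at stream[24..29]='igxze' -> body[6..11], body so far='0bm1lmigxze'
Chunk 5: stream[31..32]='0' size=0 (terminator). Final body='0bm1lmigxze' (11 bytes)
Body byte 10 at stream offset 28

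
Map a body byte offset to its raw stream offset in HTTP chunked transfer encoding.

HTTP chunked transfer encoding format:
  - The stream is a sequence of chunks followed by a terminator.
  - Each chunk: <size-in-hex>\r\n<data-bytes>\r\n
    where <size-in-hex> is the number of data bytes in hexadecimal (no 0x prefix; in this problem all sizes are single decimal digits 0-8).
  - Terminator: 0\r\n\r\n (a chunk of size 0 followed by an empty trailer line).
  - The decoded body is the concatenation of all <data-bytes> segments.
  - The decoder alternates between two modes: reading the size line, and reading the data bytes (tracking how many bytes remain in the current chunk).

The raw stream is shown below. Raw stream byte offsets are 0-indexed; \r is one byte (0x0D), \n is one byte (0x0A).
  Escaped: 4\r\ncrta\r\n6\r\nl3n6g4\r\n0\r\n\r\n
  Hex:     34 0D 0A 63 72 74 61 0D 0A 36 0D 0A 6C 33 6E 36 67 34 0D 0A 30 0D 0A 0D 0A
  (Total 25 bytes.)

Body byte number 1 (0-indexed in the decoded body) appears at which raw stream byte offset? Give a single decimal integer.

Chunk 1: stream[0..1]='4' size=0x4=4, data at stream[3..7]='crta' -> body[0..4], body so far='crta'
Chunk 2: stream[9..10]='6' size=0x6=6, data at stream[12..18]='l3n6g4' -> body[4..10], body so far='crtal3n6g4'
Chunk 3: stream[20..21]='0' size=0 (terminator). Final body='crtal3n6g4' (10 bytes)
Body byte 1 at stream offset 4

Answer: 4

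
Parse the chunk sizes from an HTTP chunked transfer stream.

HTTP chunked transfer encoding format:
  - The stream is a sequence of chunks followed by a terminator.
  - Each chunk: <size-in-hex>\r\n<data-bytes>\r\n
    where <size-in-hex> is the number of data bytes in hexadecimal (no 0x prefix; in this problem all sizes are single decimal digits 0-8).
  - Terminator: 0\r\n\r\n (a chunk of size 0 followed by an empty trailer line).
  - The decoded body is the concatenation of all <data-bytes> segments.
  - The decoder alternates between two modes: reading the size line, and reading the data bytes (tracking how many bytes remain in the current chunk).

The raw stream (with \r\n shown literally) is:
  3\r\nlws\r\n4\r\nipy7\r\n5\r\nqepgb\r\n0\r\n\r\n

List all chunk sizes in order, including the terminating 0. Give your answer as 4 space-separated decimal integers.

Answer: 3 4 5 0

Derivation:
Chunk 1: stream[0..1]='3' size=0x3=3, data at stream[3..6]='lws' -> body[0..3], body so far='lws'
Chunk 2: stream[8..9]='4' size=0x4=4, data at stream[11..15]='ipy7' -> body[3..7], body so far='lwsipy7'
Chunk 3: stream[17..18]='5' size=0x5=5, data at stream[20..25]='qepgb' -> body[7..12], body so far='lwsipy7qepgb'
Chunk 4: stream[27..28]='0' size=0 (terminator). Final body='lwsipy7qepgb' (12 bytes)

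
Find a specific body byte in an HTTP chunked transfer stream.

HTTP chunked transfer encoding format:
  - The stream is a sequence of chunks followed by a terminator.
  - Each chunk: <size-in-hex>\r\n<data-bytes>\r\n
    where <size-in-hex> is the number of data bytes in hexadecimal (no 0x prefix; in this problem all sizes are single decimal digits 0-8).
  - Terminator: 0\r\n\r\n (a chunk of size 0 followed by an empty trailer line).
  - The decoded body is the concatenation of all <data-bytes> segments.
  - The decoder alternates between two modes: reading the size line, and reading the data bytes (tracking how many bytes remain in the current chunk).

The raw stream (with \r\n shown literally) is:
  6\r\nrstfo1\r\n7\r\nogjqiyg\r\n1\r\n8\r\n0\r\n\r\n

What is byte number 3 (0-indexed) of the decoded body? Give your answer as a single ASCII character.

Answer: f

Derivation:
Chunk 1: stream[0..1]='6' size=0x6=6, data at stream[3..9]='rstfo1' -> body[0..6], body so far='rstfo1'
Chunk 2: stream[11..12]='7' size=0x7=7, data at stream[14..21]='ogjqiyg' -> body[6..13], body so far='rstfo1ogjqiyg'
Chunk 3: stream[23..24]='1' size=0x1=1, data at stream[26..27]='8' -> body[13..14], body so far='rstfo1ogjqiyg8'
Chunk 4: stream[29..30]='0' size=0 (terminator). Final body='rstfo1ogjqiyg8' (14 bytes)
Body byte 3 = 'f'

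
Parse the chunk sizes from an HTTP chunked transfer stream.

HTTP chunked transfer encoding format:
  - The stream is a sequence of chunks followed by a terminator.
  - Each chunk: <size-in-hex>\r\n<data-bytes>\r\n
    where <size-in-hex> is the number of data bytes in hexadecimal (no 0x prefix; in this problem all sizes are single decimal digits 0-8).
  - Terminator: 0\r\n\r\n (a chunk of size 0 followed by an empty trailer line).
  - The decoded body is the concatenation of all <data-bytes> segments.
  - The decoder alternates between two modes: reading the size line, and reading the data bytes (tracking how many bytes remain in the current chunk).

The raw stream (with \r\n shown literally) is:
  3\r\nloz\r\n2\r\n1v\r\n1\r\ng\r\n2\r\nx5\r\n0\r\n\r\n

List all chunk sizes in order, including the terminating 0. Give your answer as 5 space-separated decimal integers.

Chunk 1: stream[0..1]='3' size=0x3=3, data at stream[3..6]='loz' -> body[0..3], body so far='loz'
Chunk 2: stream[8..9]='2' size=0x2=2, data at stream[11..13]='1v' -> body[3..5], body so far='loz1v'
Chunk 3: stream[15..16]='1' size=0x1=1, data at stream[18..19]='g' -> body[5..6], body so far='loz1vg'
Chunk 4: stream[21..22]='2' size=0x2=2, data at stream[24..26]='x5' -> body[6..8], body so far='loz1vgx5'
Chunk 5: stream[28..29]='0' size=0 (terminator). Final body='loz1vgx5' (8 bytes)

Answer: 3 2 1 2 0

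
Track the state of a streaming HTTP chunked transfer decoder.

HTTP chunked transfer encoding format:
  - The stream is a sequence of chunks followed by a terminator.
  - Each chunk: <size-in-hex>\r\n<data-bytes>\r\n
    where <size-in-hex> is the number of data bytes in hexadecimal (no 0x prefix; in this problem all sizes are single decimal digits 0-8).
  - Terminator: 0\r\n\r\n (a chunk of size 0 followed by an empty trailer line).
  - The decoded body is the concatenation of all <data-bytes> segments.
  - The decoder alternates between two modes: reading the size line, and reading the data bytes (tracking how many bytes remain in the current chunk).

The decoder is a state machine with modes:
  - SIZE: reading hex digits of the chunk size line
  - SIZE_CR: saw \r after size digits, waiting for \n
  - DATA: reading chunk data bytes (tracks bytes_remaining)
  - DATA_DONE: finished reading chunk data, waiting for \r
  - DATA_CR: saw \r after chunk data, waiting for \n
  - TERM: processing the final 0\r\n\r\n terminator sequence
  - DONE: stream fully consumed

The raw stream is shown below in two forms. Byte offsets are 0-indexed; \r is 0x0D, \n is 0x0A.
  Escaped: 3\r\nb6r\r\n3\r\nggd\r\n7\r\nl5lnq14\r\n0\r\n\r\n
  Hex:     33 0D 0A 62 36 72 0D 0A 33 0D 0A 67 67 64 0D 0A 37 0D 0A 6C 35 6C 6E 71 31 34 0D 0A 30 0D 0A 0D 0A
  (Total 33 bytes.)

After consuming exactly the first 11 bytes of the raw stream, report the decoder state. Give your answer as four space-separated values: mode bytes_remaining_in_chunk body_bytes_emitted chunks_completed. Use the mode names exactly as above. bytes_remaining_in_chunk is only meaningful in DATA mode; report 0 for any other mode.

Answer: DATA 3 3 1

Derivation:
Byte 0 = '3': mode=SIZE remaining=0 emitted=0 chunks_done=0
Byte 1 = 0x0D: mode=SIZE_CR remaining=0 emitted=0 chunks_done=0
Byte 2 = 0x0A: mode=DATA remaining=3 emitted=0 chunks_done=0
Byte 3 = 'b': mode=DATA remaining=2 emitted=1 chunks_done=0
Byte 4 = '6': mode=DATA remaining=1 emitted=2 chunks_done=0
Byte 5 = 'r': mode=DATA_DONE remaining=0 emitted=3 chunks_done=0
Byte 6 = 0x0D: mode=DATA_CR remaining=0 emitted=3 chunks_done=0
Byte 7 = 0x0A: mode=SIZE remaining=0 emitted=3 chunks_done=1
Byte 8 = '3': mode=SIZE remaining=0 emitted=3 chunks_done=1
Byte 9 = 0x0D: mode=SIZE_CR remaining=0 emitted=3 chunks_done=1
Byte 10 = 0x0A: mode=DATA remaining=3 emitted=3 chunks_done=1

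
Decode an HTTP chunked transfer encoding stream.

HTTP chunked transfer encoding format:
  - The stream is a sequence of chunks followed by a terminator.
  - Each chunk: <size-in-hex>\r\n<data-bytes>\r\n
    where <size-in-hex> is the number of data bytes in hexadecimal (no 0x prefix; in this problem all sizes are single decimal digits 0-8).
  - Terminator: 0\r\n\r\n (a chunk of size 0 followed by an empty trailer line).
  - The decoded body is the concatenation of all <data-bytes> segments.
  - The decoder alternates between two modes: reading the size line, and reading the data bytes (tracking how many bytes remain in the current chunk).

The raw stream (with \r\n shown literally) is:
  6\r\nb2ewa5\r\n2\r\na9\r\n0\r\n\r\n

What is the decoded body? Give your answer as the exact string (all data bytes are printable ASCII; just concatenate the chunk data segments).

Answer: b2ewa5a9

Derivation:
Chunk 1: stream[0..1]='6' size=0x6=6, data at stream[3..9]='b2ewa5' -> body[0..6], body so far='b2ewa5'
Chunk 2: stream[11..12]='2' size=0x2=2, data at stream[14..16]='a9' -> body[6..8], body so far='b2ewa5a9'
Chunk 3: stream[18..19]='0' size=0 (terminator). Final body='b2ewa5a9' (8 bytes)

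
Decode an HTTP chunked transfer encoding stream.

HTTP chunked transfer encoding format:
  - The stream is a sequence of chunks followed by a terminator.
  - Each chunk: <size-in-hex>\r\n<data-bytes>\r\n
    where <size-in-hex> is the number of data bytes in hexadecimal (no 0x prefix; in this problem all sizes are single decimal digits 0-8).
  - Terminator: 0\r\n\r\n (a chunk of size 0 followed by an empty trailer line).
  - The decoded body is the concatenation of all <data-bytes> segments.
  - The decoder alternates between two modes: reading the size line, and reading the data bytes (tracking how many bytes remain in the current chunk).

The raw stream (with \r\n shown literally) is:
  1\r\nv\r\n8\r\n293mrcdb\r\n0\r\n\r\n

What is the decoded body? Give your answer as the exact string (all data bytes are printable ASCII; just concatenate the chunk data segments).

Answer: v293mrcdb

Derivation:
Chunk 1: stream[0..1]='1' size=0x1=1, data at stream[3..4]='v' -> body[0..1], body so far='v'
Chunk 2: stream[6..7]='8' size=0x8=8, data at stream[9..17]='293mrcdb' -> body[1..9], body so far='v293mrcdb'
Chunk 3: stream[19..20]='0' size=0 (terminator). Final body='v293mrcdb' (9 bytes)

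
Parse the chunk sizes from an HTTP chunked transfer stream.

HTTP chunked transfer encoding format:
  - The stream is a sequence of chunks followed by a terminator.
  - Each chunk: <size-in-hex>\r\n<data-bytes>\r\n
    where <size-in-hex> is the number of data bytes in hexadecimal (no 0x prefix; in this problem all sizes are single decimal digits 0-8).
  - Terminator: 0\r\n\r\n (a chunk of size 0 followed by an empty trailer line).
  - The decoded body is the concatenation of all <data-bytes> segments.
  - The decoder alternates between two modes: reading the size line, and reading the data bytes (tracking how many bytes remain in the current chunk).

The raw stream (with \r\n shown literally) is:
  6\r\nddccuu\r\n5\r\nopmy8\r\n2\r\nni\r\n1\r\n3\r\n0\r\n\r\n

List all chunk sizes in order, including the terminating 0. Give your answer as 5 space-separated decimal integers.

Answer: 6 5 2 1 0

Derivation:
Chunk 1: stream[0..1]='6' size=0x6=6, data at stream[3..9]='ddccuu' -> body[0..6], body so far='ddccuu'
Chunk 2: stream[11..12]='5' size=0x5=5, data at stream[14..19]='opmy8' -> body[6..11], body so far='ddccuuopmy8'
Chunk 3: stream[21..22]='2' size=0x2=2, data at stream[24..26]='ni' -> body[11..13], body so far='ddccuuopmy8ni'
Chunk 4: stream[28..29]='1' size=0x1=1, data at stream[31..32]='3' -> body[13..14], body so far='ddccuuopmy8ni3'
Chunk 5: stream[34..35]='0' size=0 (terminator). Final body='ddccuuopmy8ni3' (14 bytes)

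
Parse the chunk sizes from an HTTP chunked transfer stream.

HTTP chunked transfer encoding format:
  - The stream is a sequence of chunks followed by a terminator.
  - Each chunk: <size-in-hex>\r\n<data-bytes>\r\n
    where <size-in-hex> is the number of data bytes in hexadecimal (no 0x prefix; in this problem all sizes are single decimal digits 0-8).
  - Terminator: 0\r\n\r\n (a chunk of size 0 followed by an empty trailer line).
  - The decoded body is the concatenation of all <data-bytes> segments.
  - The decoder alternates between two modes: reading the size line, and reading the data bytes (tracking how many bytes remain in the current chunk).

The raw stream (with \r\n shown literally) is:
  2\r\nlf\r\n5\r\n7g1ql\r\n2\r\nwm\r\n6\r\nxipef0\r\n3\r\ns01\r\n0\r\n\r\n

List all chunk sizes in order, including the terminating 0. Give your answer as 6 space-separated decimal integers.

Chunk 1: stream[0..1]='2' size=0x2=2, data at stream[3..5]='lf' -> body[0..2], body so far='lf'
Chunk 2: stream[7..8]='5' size=0x5=5, data at stream[10..15]='7g1ql' -> body[2..7], body so far='lf7g1ql'
Chunk 3: stream[17..18]='2' size=0x2=2, data at stream[20..22]='wm' -> body[7..9], body so far='lf7g1qlwm'
Chunk 4: stream[24..25]='6' size=0x6=6, data at stream[27..33]='xipef0' -> body[9..15], body so far='lf7g1qlwmxipef0'
Chunk 5: stream[35..36]='3' size=0x3=3, data at stream[38..41]='s01' -> body[15..18], body so far='lf7g1qlwmxipef0s01'
Chunk 6: stream[43..44]='0' size=0 (terminator). Final body='lf7g1qlwmxipef0s01' (18 bytes)

Answer: 2 5 2 6 3 0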